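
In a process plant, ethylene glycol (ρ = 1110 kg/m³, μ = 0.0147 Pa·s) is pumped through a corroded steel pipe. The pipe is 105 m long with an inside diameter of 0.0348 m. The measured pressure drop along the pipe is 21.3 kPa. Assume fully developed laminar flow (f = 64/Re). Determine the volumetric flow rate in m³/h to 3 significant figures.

Q ≈ 1.79 m³/h

For laminar flow, f = 64/Re with Re = ρVD/μ, so Darcy-Weisbach reduces to ΔP = 32μLV/D². Solving for V: V = ΔP·D²/(32μL) = 2.13e+04·(0.0348)²/(32·0.0147·105) = 0.5223 m/s.
Check: Re = ρVD/μ = 1110·0.5223·0.0348/0.0147 = 1372 < 2300, so the laminar assumption holds.
Q = V·A = 0.5223·(π/4·0.0348²) = 0.0004967 m³/s = 1.79 m³/h.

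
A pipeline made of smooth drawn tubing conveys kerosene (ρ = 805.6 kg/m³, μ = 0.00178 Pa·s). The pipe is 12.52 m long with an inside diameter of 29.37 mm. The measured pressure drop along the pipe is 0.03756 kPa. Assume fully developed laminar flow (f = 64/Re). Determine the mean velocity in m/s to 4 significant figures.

V ≈ 0.04543 m/s

For laminar flow, f = 64/Re with Re = ρVD/μ, so Darcy-Weisbach reduces to ΔP = 32μLV/D². Solving for V: V = ΔP·D²/(32μL) = 37.56·(0.02937)²/(32·0.00178·12.52) = 0.04543 m/s.
Check: Re = ρVD/μ = 805.6·0.04543·0.02937/0.00178 = 603.9 < 2300, so the laminar assumption holds.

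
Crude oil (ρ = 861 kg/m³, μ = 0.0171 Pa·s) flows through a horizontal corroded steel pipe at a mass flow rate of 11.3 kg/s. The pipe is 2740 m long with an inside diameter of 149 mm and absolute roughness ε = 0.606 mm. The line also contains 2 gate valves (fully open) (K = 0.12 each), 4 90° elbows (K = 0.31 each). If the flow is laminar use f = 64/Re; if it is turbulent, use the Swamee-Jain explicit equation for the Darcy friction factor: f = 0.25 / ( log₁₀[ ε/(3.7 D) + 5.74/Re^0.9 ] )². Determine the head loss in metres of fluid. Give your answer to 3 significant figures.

h_f ≈ 22.1 m

A = πD²/4 = π(0.149)²/4 = 0.01744 m²; mean velocity V = ṁ/(ρA) = 11.3/(861 · 0.01744) = 0.7527 m/s.
Reynolds number Re = ρVD/μ = 861 · 0.7527 · 0.149 / 0.0171 = 5647.
Re > 4000 → turbulent. Relative roughness ε/D = 0.000606/0.149 = 0.00407. Swamee-Jain: f = 0.25/(log₁₀[0.00407/3.7 + 5.74/5647^0.9])² = 0.25/(log₁₀[0.0011 + 0.00241])² = 0.25/(-2.455)² = 0.04149.
Total minor-loss coefficient ΣK = 2·0.12 + 4·0.31 = 1.48.
ΔP = [f·L/D + ΣK]·(ρV²/2) = [0.04149·2740/0.149 + 1.48]·(861·0.7527²/2) = [763 + 1.48]·243.9 = 1.865e+05 Pa.
Head loss h_f = ΔP/(ρg) = 1.865e+05/(861·9.81) = 22.1 m.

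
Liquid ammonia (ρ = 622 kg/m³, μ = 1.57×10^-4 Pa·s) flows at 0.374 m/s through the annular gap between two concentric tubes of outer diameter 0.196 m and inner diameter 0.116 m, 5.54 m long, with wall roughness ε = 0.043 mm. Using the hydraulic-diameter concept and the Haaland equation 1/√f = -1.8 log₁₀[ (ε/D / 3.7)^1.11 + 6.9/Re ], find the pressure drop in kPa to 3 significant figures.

Hydraulic diameter D_h = 4A/P = D_o - D_i = 0.196 - 0.116 = 0.08 m.
Re = ρVD_h/μ = 622·0.374·0.08/0.000157 = 1.185e+05.
ε/D_h = 4.3e-05/0.08 = 0.000537; Haaland gives 1/√f = -1.8 log₁₀[5.5e-05+5.82e-05] = 7.103, so f = 0.01982.
ΔP = f(L/D_h)(ρV²/2) = 0.01982·5.54/0.08·43.5 = 59.7 Pa.
ΔP = 0.0597 kPa.

ΔP ≈ 0.0597 kPa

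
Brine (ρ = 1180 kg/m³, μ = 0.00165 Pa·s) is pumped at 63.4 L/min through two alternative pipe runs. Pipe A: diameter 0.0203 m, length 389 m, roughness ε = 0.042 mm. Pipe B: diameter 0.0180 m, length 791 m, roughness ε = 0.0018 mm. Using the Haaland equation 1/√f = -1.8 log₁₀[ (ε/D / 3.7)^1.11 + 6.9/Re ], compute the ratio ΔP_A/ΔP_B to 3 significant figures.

ΔP_A/ΔP_B ≈ 0.346

Pipe A: V = Q/A = 0.001057/0.0003237 = 3.265 m/s; Re = 4.74e+04; ε/D = 0.00207; Haaland → f = 0.02658; ΔP_A = f(L/D)(ρV²/2) = 3.203e+06 Pa.
Pipe B: V = Q/A = 0.001057/0.0002545 = 4.152 m/s; Re = 5.345e+04; ε/D = 0.0001; Haaland → f = 0.0207; ΔP_B = f(L/D)(ρV²/2) = 9.254e+06 Pa.
ΔP_A/ΔP_B = 3.203e+06/9.254e+06 = 0.346.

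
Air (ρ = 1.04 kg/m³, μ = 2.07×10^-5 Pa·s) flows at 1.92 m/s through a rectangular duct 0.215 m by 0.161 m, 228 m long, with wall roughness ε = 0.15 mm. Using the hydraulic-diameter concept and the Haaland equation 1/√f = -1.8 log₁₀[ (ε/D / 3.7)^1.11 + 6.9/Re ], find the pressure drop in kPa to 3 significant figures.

ΔP ≈ 0.0664 kPa

Hydraulic diameter D_h = 4A/P = 4·(0.215·0.161)/(2·(0.215+0.161)) = 0.1385/0.752 = 0.1841 m.
Re = ρVD_h/μ = 1.04·1.92·0.1841/2.07e-05 = 1.776e+04.
ε/D_h = 0.00015/0.1841 = 0.000815; Haaland gives 1/√f = -1.8 log₁₀[8.72e-05+0.000388] = 5.981, so f = 0.02796.
ΔP = f(L/D_h)(ρV²/2) = 0.02796·228/0.1841·1.917 = 66.36 Pa.
ΔP = 0.0664 kPa.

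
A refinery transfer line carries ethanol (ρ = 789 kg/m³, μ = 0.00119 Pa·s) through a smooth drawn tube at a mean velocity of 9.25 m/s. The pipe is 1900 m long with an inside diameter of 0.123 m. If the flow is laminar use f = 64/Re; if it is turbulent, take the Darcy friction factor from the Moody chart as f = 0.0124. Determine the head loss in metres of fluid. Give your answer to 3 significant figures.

h_f ≈ 835 m

Reynolds number Re = ρVD/μ = 789 · 9.25 · 0.123 / 0.00119 = 7.544e+05.
Re > 4000 → turbulent; use the Moody-chart value f = 0.0124.
Darcy-Weisbach: ΔP = f(L/D)(ρV²/2) = 0.0124·(1900/0.123)·(789·9.25²/2) = 0.0124·1.545e+04·3.375e+04 = 6.465e+06 Pa.
Head loss h_f = ΔP/(ρg) = 6.465e+06/(789·9.81) = 835 m.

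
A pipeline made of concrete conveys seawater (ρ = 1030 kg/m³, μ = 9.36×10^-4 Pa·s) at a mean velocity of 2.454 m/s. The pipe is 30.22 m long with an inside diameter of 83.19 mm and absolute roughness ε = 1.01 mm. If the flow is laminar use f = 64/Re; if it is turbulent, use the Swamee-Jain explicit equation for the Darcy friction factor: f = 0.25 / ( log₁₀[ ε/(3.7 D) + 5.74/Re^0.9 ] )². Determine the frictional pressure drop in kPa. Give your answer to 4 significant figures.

Reynolds number Re = ρVD/μ = 1030 · 2.454 · 0.08319 / 0.000936 = 2.247e+05.
Re > 4000 → turbulent. Relative roughness ε/D = 0.00101/0.08319 = 0.0121. Swamee-Jain: f = 0.25/(log₁₀[0.0121/3.7 + 5.74/2.247e+05^0.9])² = 0.25/(log₁₀[0.00328 + 8.76e-05])² = 0.25/(-2.473)² = 0.04089.
Darcy-Weisbach: ΔP = f(L/D)(ρV²/2) = 0.04089·(30.22/0.08319)·(1030·2.454²/2) = 0.04089·363.3·3101 = 4.607e+04 Pa.
ΔP = 4.607e+04 Pa = 46.07 kPa.

ΔP ≈ 46.07 kPa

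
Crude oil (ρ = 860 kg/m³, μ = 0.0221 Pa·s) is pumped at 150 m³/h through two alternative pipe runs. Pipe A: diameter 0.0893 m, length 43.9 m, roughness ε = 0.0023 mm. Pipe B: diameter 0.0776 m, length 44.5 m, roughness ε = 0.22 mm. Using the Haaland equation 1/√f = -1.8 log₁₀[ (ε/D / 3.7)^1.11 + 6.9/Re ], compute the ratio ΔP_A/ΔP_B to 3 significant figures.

ΔP_A/ΔP_B ≈ 0.408

Pipe A: V = Q/A = 0.04167/0.006263 = 6.653 m/s; Re = 2.312e+04; ε/D = 2.58e-05; Haaland → f = 0.02488; ΔP_A = f(L/D)(ρV²/2) = 2.327e+05 Pa.
Pipe B: V = Q/A = 0.04167/0.004729 = 8.81 m/s; Re = 2.66e+04; ε/D = 0.00284; Haaland → f = 0.02983; ΔP_B = f(L/D)(ρV²/2) = 5.71e+05 Pa.
ΔP_A/ΔP_B = 2.327e+05/5.71e+05 = 0.408.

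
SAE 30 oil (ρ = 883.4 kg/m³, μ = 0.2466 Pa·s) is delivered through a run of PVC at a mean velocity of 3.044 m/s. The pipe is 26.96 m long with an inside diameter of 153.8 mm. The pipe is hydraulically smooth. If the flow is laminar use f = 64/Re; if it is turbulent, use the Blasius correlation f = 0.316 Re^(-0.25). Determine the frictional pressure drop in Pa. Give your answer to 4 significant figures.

ΔP ≈ 27380 Pa

Reynolds number Re = ρVD/μ = 883.4 · 3.044 · 0.1538 / 0.247 = 1677.
Re < 2300 → laminar flow, so f = 64/Re = 64/1677 = 0.03816 (the turbulent correlation is not needed).
Darcy-Weisbach: ΔP = f(L/D)(ρV²/2) = 0.03816·(26.96/0.1538)·(883.4·3.044²/2) = 0.03816·175.3·4093 = 2.738e+04 Pa.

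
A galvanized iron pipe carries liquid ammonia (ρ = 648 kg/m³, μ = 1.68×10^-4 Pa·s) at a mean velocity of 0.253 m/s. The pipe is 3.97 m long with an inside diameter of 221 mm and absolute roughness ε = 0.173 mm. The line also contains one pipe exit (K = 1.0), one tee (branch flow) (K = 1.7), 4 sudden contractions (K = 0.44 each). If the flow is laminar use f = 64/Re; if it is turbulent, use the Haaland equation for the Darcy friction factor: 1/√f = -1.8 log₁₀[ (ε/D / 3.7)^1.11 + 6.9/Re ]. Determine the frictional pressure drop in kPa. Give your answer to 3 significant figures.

ΔP ≈ 0.0999 kPa

Reynolds number Re = ρVD/μ = 648 · 0.253 · 0.221 / 0.000168 = 2.157e+05.
Re > 4000 → turbulent. Relative roughness ε/D = 0.000173/0.221 = 0.000783. Haaland: 1/√f = -1.8 log₁₀[(0.000783/3.7)^1.11 + 6.9/2.157e+05] = -1.8 log₁₀[8.34e-05 + 3.2e-05] = 7.088, so f = 0.0199.
Total minor-loss coefficient ΣK = 1·1 + 1·1.7 + 4·0.44 = 4.46.
ΔP = [f·L/D + ΣK]·(ρV²/2) = [0.0199·3.97/0.221 + 4.46]·(648·0.253²/2) = [0.3576 + 4.46]·20.74 = 99.91 Pa.
ΔP = 99.91 Pa = 0.0999 kPa.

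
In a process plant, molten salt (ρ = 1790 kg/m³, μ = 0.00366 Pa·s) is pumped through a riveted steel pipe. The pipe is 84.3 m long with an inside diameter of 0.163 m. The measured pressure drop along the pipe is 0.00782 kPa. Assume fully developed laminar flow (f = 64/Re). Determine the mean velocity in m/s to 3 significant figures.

For laminar flow, f = 64/Re with Re = ρVD/μ, so Darcy-Weisbach reduces to ΔP = 32μLV/D². Solving for V: V = ΔP·D²/(32μL) = 7.82·(0.163)²/(32·0.00366·84.3) = 0.02104 m/s.
Check: Re = ρVD/μ = 1790·0.02104·0.163/0.00366 = 1678 < 2300, so the laminar assumption holds.

V ≈ 0.0210 m/s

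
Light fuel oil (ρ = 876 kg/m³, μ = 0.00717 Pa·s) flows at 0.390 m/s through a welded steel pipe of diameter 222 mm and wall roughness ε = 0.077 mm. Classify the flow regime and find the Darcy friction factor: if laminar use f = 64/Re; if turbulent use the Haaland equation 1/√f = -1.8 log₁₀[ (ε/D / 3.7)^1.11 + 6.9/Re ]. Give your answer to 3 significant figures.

f ≈ 0.0308

Re = ρVD/μ = 876·0.39·0.222/0.00717 = 1.058e+04.
Re > 4000 → turbulent. ε/D = 7.7e-05/0.222 = 0.000347; Haaland: 1/√f = -1.8 log₁₀[3.38e-05 + 0.000652] = 5.695, so f = 0.03084.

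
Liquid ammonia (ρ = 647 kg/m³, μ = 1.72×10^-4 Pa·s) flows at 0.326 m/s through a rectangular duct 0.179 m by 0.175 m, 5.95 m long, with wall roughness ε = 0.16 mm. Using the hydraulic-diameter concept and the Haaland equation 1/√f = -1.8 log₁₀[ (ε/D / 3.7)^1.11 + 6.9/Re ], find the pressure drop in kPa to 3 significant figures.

Hydraulic diameter D_h = 4A/P = 4·(0.179·0.175)/(2·(0.179+0.175)) = 0.1253/0.708 = 0.177 m.
Re = ρVD_h/μ = 647·0.326·0.177/0.000172 = 2.17e+05.
ε/D_h = 0.00016/0.177 = 0.000904; Haaland gives 1/√f = -1.8 log₁₀[9.79e-05+3.18e-05] = 6.997, so f = 0.02043.
ΔP = f(L/D_h)(ρV²/2) = 0.02043·5.95/0.177·34.38 = 23.61 Pa.
ΔP = 0.0236 kPa.

ΔP ≈ 0.0236 kPa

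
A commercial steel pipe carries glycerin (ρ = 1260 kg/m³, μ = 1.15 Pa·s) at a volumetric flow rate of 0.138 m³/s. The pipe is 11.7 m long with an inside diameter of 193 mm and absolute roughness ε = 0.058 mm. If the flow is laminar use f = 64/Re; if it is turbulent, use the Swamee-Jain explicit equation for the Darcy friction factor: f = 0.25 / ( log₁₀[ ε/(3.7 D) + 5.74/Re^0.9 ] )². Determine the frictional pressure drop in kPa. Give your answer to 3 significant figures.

Cross-sectional area A = πD²/4 = π(0.193)²/4 = 0.02926 m²; mean velocity V = Q/A = 0.138/0.02926 = 4.717 m/s.
Reynolds number Re = ρVD/μ = 1260 · 4.717 · 0.193 / 1.15 = 997.5.
Re < 2300 → laminar flow, so f = 64/Re = 64/997.5 = 0.06416 (the turbulent correlation is not needed).
Darcy-Weisbach: ΔP = f(L/D)(ρV²/2) = 0.06416·(11.7/0.193)·(1260·4.717²/2) = 0.06416·60.62·1.402e+04 = 5.452e+04 Pa.
ΔP = 5.452e+04 Pa = 54.5 kPa.

ΔP ≈ 54.5 kPa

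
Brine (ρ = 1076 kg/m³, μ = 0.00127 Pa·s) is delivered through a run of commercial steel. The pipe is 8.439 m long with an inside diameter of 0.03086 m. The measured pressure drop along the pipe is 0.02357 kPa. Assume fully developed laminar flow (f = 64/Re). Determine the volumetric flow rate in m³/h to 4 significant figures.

Q ≈ 0.1762 m³/h

For laminar flow, f = 64/Re with Re = ρVD/μ, so Darcy-Weisbach reduces to ΔP = 32μLV/D². Solving for V: V = ΔP·D²/(32μL) = 23.57·(0.03086)²/(32·0.00127·8.439) = 0.06545 m/s.
Check: Re = ρVD/μ = 1076·0.06545·0.03086/0.00127 = 1711 < 2300, so the laminar assumption holds.
Q = V·A = 0.06545·(π/4·0.03086²) = 4.895e-05 m³/s = 0.1762 m³/h.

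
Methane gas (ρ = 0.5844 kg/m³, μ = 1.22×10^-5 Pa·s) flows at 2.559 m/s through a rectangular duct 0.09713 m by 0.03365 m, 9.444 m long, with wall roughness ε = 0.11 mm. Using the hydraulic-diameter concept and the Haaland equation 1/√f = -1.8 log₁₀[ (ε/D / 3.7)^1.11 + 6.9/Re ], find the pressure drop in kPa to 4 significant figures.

Hydraulic diameter D_h = 4A/P = 4·(0.09713·0.03365)/(2·(0.09713+0.03365)) = 0.01307/0.2616 = 0.04998 m.
Re = ρVD_h/μ = 0.5844·2.559·0.04998/1.22e-05 = 6127.
ε/D_h = 0.00011/0.04998 = 0.0022; Haaland gives 1/√f = -1.8 log₁₀[0.000263+0.00113] = 5.143, so f = 0.0378.
ΔP = f(L/D_h)(ρV²/2) = 0.0378·9.444/0.04998·1.913 = 13.67 Pa.
ΔP = 0.01367 kPa.

ΔP ≈ 0.01367 kPa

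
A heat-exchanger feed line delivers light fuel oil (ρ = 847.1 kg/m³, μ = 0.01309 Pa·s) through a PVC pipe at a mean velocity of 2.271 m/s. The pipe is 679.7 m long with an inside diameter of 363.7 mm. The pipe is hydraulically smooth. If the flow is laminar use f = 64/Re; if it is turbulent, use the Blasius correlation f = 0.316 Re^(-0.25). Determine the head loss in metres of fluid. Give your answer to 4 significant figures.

h_f ≈ 10.21 m

Reynolds number Re = ρVD/μ = 847.1 · 2.271 · 0.3637 / 0.0131 = 5.345e+04.
Re > 4000 → turbulent. Smooth-pipe (Blasius): f = 0.316 Re^(-0.25) = 0.316/(5.345e+04)^0.25 = 0.02078.
Darcy-Weisbach: ΔP = f(L/D)(ρV²/2) = 0.02078·(679.7/0.3637)·(847.1·2.271²/2) = 0.02078·1869·2184 = 8.484e+04 Pa.
Head loss h_f = ΔP/(ρg) = 8.484e+04/(847.1·9.81) = 10.21 m.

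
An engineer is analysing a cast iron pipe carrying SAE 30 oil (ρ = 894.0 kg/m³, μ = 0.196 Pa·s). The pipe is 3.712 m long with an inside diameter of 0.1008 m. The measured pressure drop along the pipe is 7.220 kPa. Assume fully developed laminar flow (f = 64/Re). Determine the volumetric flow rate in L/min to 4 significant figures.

Q ≈ 1509 L/min

For laminar flow, f = 64/Re with Re = ρVD/μ, so Darcy-Weisbach reduces to ΔP = 32μLV/D². Solving for V: V = ΔP·D²/(32μL) = 7220·(0.1008)²/(32·0.196·3.712) = 3.151 m/s.
Check: Re = ρVD/μ = 894·3.151·0.1008/0.196 = 1449 < 2300, so the laminar assumption holds.
Q = V·A = 3.151·(π/4·0.1008²) = 0.02515 m³/s = 1509 L/min.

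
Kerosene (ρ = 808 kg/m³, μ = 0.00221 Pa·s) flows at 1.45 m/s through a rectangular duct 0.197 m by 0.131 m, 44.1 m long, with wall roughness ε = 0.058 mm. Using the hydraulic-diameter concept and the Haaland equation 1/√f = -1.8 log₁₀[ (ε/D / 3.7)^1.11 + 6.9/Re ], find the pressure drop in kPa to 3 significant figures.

Hydraulic diameter D_h = 4A/P = 4·(0.197·0.131)/(2·(0.197+0.131)) = 0.1032/0.656 = 0.1574 m.
Re = ρVD_h/μ = 808·1.45·0.1574/0.00221 = 8.342e+04.
ε/D_h = 5.8e-05/0.1574 = 0.000369; Haaland gives 1/√f = -1.8 log₁₀[3.62e-05+8.27e-05] = 7.065, so f = 0.02003.
ΔP = f(L/D_h)(ρV²/2) = 0.02003·44.1/0.1574·849.4 = 4769 Pa.
ΔP = 4.77 kPa.

ΔP ≈ 4.77 kPa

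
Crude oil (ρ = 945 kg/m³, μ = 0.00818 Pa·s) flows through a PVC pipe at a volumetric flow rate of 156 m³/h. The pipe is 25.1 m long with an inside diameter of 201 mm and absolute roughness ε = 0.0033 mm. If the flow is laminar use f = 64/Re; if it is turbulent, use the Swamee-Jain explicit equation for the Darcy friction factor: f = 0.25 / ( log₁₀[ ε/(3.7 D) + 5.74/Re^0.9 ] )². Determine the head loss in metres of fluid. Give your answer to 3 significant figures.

Q = 156 m³/h = 156/3600 = 0.04333 m³/s.
Cross-sectional area A = πD²/4 = π(0.201)²/4 = 0.03173 m²; mean velocity V = Q/A = 0.04333/0.03173 = 1.366 m/s.
Reynolds number Re = ρVD/μ = 945 · 1.366 · 0.201 / 0.00818 = 3.171e+04.
Re > 4000 → turbulent. Relative roughness ε/D = 3.3e-06/0.201 = 1.64e-05. Swamee-Jain: f = 0.25/(log₁₀[1.64e-05/3.7 + 5.74/3.171e+04^0.9])² = 0.25/(log₁₀[4.44e-06 + 0.00051])² = 0.25/(-3.288)² = 0.02312.
Darcy-Weisbach: ΔP = f(L/D)(ρV²/2) = 0.02312·(25.1/0.201)·(945·1.366²/2) = 0.02312·124.9·881.2 = 2544 Pa.
Head loss h_f = ΔP/(ρg) = 2544/(945·9.81) = 0.274 m.

h_f ≈ 0.274 m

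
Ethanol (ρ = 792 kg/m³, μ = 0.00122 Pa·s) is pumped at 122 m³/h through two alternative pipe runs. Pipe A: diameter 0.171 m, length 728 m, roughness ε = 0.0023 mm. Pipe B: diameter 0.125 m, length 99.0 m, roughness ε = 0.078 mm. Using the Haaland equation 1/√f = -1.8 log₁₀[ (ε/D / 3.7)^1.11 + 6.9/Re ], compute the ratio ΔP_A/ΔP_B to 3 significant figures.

ΔP_A/ΔP_B ≈ 1.30

Pipe A: V = Q/A = 0.03389/0.02297 = 1.476 m/s; Re = 1.638e+05; ε/D = 1.35e-05; Haaland → f = 0.01619; ΔP_A = f(L/D)(ρV²/2) = 5.943e+04 Pa.
Pipe B: V = Q/A = 0.03389/0.01227 = 2.762 m/s; Re = 2.241e+05; ε/D = 0.000624; Haaland → f = 0.01911; ΔP_B = f(L/D)(ρV²/2) = 4.569e+04 Pa.
ΔP_A/ΔP_B = 5.943e+04/4.569e+04 = 1.30.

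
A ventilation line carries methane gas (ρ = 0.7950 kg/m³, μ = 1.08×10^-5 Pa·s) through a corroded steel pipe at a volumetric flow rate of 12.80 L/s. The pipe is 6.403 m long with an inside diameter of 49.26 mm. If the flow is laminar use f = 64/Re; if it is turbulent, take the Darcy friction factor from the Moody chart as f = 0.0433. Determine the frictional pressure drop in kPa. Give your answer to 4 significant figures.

Q = 12.80 L/s = 12.80/1000 = 0.0128 m³/s.
Cross-sectional area A = πD²/4 = π(0.04926)²/4 = 0.001906 m²; mean velocity V = Q/A = 0.0128/0.001906 = 6.716 m/s.
Reynolds number Re = ρVD/μ = 0.795 · 6.716 · 0.04926 / 1.08e-05 = 2.435e+04.
Re > 4000 → turbulent; use the Moody-chart value f = 0.0433.
Darcy-Weisbach: ΔP = f(L/D)(ρV²/2) = 0.0433·(6.403/0.04926)·(0.795·6.716²/2) = 0.0433·130·17.93 = 100.9 Pa.
ΔP = 100.9 Pa = 0.1009 kPa.

ΔP ≈ 0.1009 kPa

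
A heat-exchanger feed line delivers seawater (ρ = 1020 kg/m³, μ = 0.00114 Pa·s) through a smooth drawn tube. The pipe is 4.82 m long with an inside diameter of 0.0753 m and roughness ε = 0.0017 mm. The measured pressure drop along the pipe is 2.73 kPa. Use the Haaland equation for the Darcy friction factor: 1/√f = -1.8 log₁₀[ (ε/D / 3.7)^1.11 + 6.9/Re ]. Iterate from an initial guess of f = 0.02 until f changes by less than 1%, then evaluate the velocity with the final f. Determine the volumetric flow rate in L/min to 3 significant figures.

Q ≈ 602 L/min

Rearranging Darcy-Weisbach: V = √(2·ΔP·D/(f·L·ρ)). With ε/D = 1.7e-06/0.0753 = 2.26e-05, iterate starting from f = 0.02:
  f = 0.02 → V = √(2·2730·0.0753/(0.02·4.82·1020)) = 2.045 m/s; Re = ρVD/μ = 1.378e+05; f → 0.0168
  f = 0.0168 → V = 2.231 m/s; Re = 1.503e+05; f → 0.01651
  f = 0.01651 → V = 2.25 m/s; Re = 1.516e+05; f → 0.01649
Converged (Δf/f < 1%). With the final f = 0.01649: V = √(2·2730·0.0753/(0.01649·4.82·1020)) = 2.252 m/s.
Q = V·A = 2.252·(π/4·0.0753²) = 0.01003 m³/s = 602 L/min.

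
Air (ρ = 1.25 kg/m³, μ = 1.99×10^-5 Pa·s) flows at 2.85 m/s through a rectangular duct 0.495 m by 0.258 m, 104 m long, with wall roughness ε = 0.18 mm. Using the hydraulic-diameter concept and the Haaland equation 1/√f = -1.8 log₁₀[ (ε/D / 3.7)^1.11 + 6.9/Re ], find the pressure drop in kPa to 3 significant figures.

Hydraulic diameter D_h = 4A/P = 4·(0.495·0.258)/(2·(0.495+0.258)) = 0.5108/1.506 = 0.3392 m.
Re = ρVD_h/μ = 1.25·2.85·0.3392/1.99e-05 = 6.072e+04.
ε/D_h = 0.00018/0.3392 = 0.000531; Haaland gives 1/√f = -1.8 log₁₀[5.42e-05+0.000114] = 6.795, so f = 0.02166.
ΔP = f(L/D_h)(ρV²/2) = 0.02166·104/0.3392·5.077 = 33.71 Pa.
ΔP = 0.0337 kPa.

ΔP ≈ 0.0337 kPa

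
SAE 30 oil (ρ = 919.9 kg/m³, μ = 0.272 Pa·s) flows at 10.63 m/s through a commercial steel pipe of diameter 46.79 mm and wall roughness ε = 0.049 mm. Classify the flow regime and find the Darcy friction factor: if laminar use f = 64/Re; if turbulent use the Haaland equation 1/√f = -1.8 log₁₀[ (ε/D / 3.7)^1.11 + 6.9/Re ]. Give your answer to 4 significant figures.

Re = ρVD/μ = 919.9·10.63·0.04679/0.272 = 1682.
Re < 2300 → laminar, so f = 64/Re = 0.03805 (roughness is irrelevant in laminar flow).

f ≈ 0.03805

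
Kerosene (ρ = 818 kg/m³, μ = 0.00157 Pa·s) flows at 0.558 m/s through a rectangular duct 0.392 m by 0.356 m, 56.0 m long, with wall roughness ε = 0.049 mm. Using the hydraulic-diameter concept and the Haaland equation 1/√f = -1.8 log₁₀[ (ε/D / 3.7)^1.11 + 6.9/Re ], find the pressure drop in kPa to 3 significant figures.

ΔP ≈ 0.347 kPa

Hydraulic diameter D_h = 4A/P = 4·(0.392·0.356)/(2·(0.392+0.356)) = 0.5582/1.496 = 0.3731 m.
Re = ρVD_h/μ = 818·0.558·0.3731/0.00157 = 1.085e+05.
ε/D_h = 4.9e-05/0.3731 = 0.000131; Haaland gives 1/√f = -1.8 log₁₀[1.15e-05+6.36e-05] = 7.424, so f = 0.01814.
ΔP = f(L/D_h)(ρV²/2) = 0.01814·56/0.3731·127.3 = 346.8 Pa.
ΔP = 0.347 kPa.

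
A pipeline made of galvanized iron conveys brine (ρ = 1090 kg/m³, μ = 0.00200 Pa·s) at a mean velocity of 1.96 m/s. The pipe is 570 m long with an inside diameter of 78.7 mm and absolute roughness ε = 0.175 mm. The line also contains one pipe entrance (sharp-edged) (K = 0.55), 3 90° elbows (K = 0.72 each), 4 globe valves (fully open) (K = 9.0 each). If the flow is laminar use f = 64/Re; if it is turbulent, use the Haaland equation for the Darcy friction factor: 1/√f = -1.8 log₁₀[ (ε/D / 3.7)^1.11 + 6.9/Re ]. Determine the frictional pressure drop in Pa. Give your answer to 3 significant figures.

ΔP ≈ 472000 Pa

Reynolds number Re = ρVD/μ = 1090 · 1.96 · 0.0787 / 0.002 = 8.407e+04.
Re > 4000 → turbulent. Relative roughness ε/D = 0.000175/0.0787 = 0.00222. Haaland: 1/√f = -1.8 log₁₀[(0.00222/3.7)^1.11 + 6.9/8.407e+04] = -1.8 log₁₀[0.000266 + 8.21e-05] = 6.225, so f = 0.0258.
Total minor-loss coefficient ΣK = 1·0.55 + 3·0.72 + 4·9 = 38.7.
ΔP = [f·L/D + ΣK]·(ρV²/2) = [0.0258·570/0.0787 + 38.7]·(1090·1.96²/2) = [186.9 + 38.7]·2094 = 4.723e+05 Pa.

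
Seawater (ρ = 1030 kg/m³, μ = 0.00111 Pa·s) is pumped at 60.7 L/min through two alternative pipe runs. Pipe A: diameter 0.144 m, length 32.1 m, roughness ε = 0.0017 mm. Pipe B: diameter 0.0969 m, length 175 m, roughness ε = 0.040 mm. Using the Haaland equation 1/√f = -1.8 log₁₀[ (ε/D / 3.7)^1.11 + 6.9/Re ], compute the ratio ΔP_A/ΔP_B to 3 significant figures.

Pipe A: V = Q/A = 0.001012/0.01629 = 0.06212 m/s; Re = 8300; ε/D = 1.18e-05; Haaland → f = 0.03254; ΔP_A = f(L/D)(ρV²/2) = 14.41 Pa.
Pipe B: V = Q/A = 0.001012/0.007375 = 0.1372 m/s; Re = 1.233e+04; ε/D = 0.000413; Haaland → f = 0.02974; ΔP_B = f(L/D)(ρV²/2) = 520.5 Pa.
ΔP_A/ΔP_B = 14.41/520.5 = 0.0277.

ΔP_A/ΔP_B ≈ 0.0277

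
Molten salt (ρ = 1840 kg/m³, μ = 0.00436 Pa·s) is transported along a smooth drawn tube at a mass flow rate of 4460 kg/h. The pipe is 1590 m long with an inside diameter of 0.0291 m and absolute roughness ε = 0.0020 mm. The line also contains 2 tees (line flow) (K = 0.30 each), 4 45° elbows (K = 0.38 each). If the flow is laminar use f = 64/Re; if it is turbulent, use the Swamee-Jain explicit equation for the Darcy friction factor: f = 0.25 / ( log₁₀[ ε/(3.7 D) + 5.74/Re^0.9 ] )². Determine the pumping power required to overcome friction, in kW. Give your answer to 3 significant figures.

ṁ = 4460 kg/h = 4460/3600 = 1.239 kg/s.
A = πD²/4 = π(0.0291)²/4 = 0.0006651 m²; mean velocity V = ṁ/(ρA) = 1.239/(1840 · 0.0006651) = 1.012 m/s.
Reynolds number Re = ρVD/μ = 1840 · 1.012 · 0.0291 / 0.00436 = 1.243e+04.
Re > 4000 → turbulent. Relative roughness ε/D = 2e-06/0.0291 = 6.87e-05. Swamee-Jain: f = 0.25/(log₁₀[6.87e-05/3.7 + 5.74/1.243e+04^0.9])² = 0.25/(log₁₀[1.86e-05 + 0.00119])² = 0.25/(-2.919)² = 0.02933.
Total minor-loss coefficient ΣK = 2·0.3 + 4·0.38 = 2.12.
ΔP = [f·L/D + ΣK]·(ρV²/2) = [0.02933·1590/0.0291 + 2.12]·(1840·1.012²/2) = [1603 + 2.12]·942.9 = 1.513e+06 Pa.
Q = ṁ/ρ = 1.239/1840 = 0.0006733 m³/s.
Pumping power P = QΔP = 0.0006733·1.513e+06 = 1019 W = 1.02 kW.

P ≈ 1.02 kW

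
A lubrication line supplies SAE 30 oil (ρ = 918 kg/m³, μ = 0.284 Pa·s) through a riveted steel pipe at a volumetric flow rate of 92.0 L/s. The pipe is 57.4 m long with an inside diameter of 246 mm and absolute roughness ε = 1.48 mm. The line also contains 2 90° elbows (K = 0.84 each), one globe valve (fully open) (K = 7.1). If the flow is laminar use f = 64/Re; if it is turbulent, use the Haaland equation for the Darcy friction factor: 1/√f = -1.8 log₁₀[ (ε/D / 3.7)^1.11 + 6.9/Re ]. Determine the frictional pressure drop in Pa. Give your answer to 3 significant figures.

ΔP ≈ 31800 Pa

Q = 92.0 L/s = 92.0/1000 = 0.092 m³/s.
Cross-sectional area A = πD²/4 = π(0.246)²/4 = 0.04753 m²; mean velocity V = Q/A = 0.092/0.04753 = 1.936 m/s.
Reynolds number Re = ρVD/μ = 918 · 1.936 · 0.246 / 0.284 = 1539.
Re < 2300 → laminar flow, so f = 64/Re = 64/1539 = 0.04158 (the turbulent correlation is not needed).
Total minor-loss coefficient ΣK = 2·0.84 + 1·7.1 = 8.78.
ΔP = [f·L/D + ΣK]·(ρV²/2) = [0.04158·57.4/0.246 + 8.78]·(918·1.936²/2) = [9.702 + 8.78]·1720 = 3.178e+04 Pa.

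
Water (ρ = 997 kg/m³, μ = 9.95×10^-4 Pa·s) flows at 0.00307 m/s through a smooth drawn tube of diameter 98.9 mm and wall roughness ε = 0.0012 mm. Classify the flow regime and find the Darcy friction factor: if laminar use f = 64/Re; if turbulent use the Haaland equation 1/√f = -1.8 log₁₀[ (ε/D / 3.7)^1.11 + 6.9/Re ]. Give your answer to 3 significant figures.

f ≈ 0.210

Re = ρVD/μ = 997·0.00307·0.0989/0.000995 = 304.2.
Re < 2300 → laminar, so f = 64/Re = 0.2104 (roughness is irrelevant in laminar flow).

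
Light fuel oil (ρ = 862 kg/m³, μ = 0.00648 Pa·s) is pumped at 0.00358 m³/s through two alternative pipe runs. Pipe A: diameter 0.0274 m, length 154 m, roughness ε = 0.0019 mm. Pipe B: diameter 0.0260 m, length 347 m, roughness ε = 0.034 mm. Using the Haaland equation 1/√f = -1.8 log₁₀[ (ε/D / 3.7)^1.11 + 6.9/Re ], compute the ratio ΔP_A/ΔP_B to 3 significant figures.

ΔP_A/ΔP_B ≈ 0.314

Pipe A: V = Q/A = 0.00358/0.0005896 = 6.071 m/s; Re = 2.213e+04; ε/D = 6.93e-05; Haaland → f = 0.02522; ΔP_A = f(L/D)(ρV²/2) = 2.252e+06 Pa.
Pipe B: V = Q/A = 0.00358/0.0005309 = 6.743 m/s; Re = 2.332e+04; ε/D = 0.00131; Haaland → f = 0.02745; ΔP_B = f(L/D)(ρV²/2) = 7.179e+06 Pa.
ΔP_A/ΔP_B = 2.252e+06/7.179e+06 = 0.314.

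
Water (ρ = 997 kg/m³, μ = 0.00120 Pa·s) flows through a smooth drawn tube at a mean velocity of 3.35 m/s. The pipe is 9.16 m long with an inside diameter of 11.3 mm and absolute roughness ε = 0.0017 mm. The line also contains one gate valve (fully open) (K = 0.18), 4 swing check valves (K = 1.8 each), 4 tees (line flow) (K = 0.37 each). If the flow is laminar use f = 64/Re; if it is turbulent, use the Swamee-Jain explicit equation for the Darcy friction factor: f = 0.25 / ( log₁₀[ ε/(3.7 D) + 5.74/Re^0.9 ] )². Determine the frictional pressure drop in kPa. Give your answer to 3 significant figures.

Reynolds number Re = ρVD/μ = 997 · 3.35 · 0.0113 / 0.0012 = 3.145e+04.
Re > 4000 → turbulent. Relative roughness ε/D = 1.7e-06/0.0113 = 0.00015. Swamee-Jain: f = 0.25/(log₁₀[0.00015/3.7 + 5.74/3.145e+04^0.9])² = 0.25/(log₁₀[4.07e-05 + 0.000514])² = 0.25/(-3.256)² = 0.02358.
Total minor-loss coefficient ΣK = 1·0.18 + 4·1.8 + 4·0.37 = 8.86.
ΔP = [f·L/D + ΣK]·(ρV²/2) = [0.02358·9.16/0.0113 + 8.86]·(997·3.35²/2) = [19.12 + 8.86]·5594 = 1.565e+05 Pa.
ΔP = 1.565e+05 Pa = 157 kPa.

ΔP ≈ 157 kPa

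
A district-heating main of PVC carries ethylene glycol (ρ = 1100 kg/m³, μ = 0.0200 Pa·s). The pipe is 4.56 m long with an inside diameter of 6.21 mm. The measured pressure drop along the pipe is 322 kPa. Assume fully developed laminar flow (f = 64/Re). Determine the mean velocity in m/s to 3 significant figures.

V ≈ 4.25 m/s

For laminar flow, f = 64/Re with Re = ρVD/μ, so Darcy-Weisbach reduces to ΔP = 32μLV/D². Solving for V: V = ΔP·D²/(32μL) = 3.22e+05·(0.00621)²/(32·0.02·4.56) = 4.255 m/s.
Check: Re = ρVD/μ = 1100·4.255·0.00621/0.02 = 1453 < 2300, so the laminar assumption holds.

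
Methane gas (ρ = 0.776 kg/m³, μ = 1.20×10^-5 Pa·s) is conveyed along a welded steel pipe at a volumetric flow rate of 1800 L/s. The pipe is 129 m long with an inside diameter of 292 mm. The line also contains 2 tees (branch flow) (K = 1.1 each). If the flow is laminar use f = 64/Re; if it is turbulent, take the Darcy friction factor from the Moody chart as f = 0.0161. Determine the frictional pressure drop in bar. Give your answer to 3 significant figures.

Q = 1800 L/s = 1800/1000 = 1.8 m³/s.
Cross-sectional area A = πD²/4 = π(0.292)²/4 = 0.06697 m²; mean velocity V = Q/A = 1.8/0.06697 = 26.88 m/s.
Reynolds number Re = ρVD/μ = 0.776 · 26.88 · 0.292 / 1.2e-05 = 5.076e+05.
Re > 4000 → turbulent; use the Moody-chart value f = 0.0161.
Total minor-loss coefficient ΣK = 2·1.1 = 2.2.
ΔP = [f·L/D + ΣK]·(ρV²/2) = [0.0161·129/0.292 + 2.2]·(0.776·26.88²/2) = [7.113 + 2.2]·280.3 = 2611 Pa.
ΔP = 2611 Pa = 0.0261 bar.

ΔP ≈ 0.0261 bar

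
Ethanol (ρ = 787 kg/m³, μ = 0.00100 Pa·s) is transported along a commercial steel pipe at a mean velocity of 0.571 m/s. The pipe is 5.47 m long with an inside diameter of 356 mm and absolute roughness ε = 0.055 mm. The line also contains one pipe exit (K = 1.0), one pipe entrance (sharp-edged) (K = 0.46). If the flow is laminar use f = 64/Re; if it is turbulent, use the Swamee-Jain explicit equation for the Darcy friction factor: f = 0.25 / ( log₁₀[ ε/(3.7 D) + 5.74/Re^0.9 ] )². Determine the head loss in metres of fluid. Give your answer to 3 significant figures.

h_f ≈ 0.0287 m

Reynolds number Re = ρVD/μ = 787 · 0.571 · 0.356 / 0.001 = 1.6e+05.
Re > 4000 → turbulent. Relative roughness ε/D = 5.5e-05/0.356 = 0.000154. Swamee-Jain: f = 0.25/(log₁₀[0.000154/3.7 + 5.74/1.6e+05^0.9])² = 0.25/(log₁₀[4.18e-05 + 0.000119])² = 0.25/(-3.794)² = 0.01737.
Total minor-loss coefficient ΣK = 1·1 + 1·0.46 = 1.46.
ΔP = [f·L/D + ΣK]·(ρV²/2) = [0.01737·5.47/0.356 + 1.46]·(787·0.571²/2) = [0.2669 + 1.46]·128.3 = 221.6 Pa.
Head loss h_f = ΔP/(ρg) = 221.6/(787·9.81) = 0.0287 m.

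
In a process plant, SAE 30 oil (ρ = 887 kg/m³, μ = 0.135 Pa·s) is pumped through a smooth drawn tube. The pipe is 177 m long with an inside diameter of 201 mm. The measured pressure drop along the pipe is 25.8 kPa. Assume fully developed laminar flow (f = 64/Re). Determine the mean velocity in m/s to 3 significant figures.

V ≈ 1.36 m/s

For laminar flow, f = 64/Re with Re = ρVD/μ, so Darcy-Weisbach reduces to ΔP = 32μLV/D². Solving for V: V = ΔP·D²/(32μL) = 2.58e+04·(0.201)²/(32·0.135·177) = 1.363 m/s.
Check: Re = ρVD/μ = 887·1.363·0.201/0.135 = 1800 < 2300, so the laminar assumption holds.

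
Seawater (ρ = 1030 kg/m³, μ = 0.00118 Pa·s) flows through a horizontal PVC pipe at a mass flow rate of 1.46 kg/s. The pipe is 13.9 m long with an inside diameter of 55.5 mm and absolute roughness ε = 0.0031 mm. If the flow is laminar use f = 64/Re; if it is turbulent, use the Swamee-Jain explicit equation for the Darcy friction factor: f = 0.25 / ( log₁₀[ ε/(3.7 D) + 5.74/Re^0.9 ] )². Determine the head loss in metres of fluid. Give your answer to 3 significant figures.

h_f ≈ 0.105 m

A = πD²/4 = π(0.0555)²/4 = 0.002419 m²; mean velocity V = ṁ/(ρA) = 1.46/(1030 · 0.002419) = 0.5859 m/s.
Reynolds number Re = ρVD/μ = 1030 · 0.5859 · 0.0555 / 0.00118 = 2.838e+04.
Re > 4000 → turbulent. Relative roughness ε/D = 3.1e-06/0.0555 = 5.59e-05. Swamee-Jain: f = 0.25/(log₁₀[5.59e-05/3.7 + 5.74/2.838e+04^0.9])² = 0.25/(log₁₀[1.51e-05 + 0.000564])² = 0.25/(-3.237)² = 0.02385.
Darcy-Weisbach: ΔP = f(L/D)(ρV²/2) = 0.02385·(13.9/0.0555)·(1030·0.5859²/2) = 0.02385·250.5·176.8 = 1056 Pa.
Head loss h_f = ΔP/(ρg) = 1056/(1030·9.81) = 0.105 m.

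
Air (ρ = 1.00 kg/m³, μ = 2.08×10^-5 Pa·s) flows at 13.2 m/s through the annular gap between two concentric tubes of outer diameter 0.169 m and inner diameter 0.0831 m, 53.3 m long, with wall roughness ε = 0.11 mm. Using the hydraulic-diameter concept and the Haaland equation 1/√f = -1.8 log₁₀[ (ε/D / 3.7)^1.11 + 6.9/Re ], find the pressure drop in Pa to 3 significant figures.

Hydraulic diameter D_h = 4A/P = D_o - D_i = 0.169 - 0.0831 = 0.0859 m.
Re = ρVD_h/μ = 1·13.2·0.0859/2.08e-05 = 5.451e+04.
ε/D_h = 0.00011/0.0859 = 0.00128; Haaland gives 1/√f = -1.8 log₁₀[0.000144+0.000127] = 6.422, so f = 0.02425.
ΔP = f(L/D_h)(ρV²/2) = 0.02425·53.3/0.0859·87.12 = 1311 Pa.

ΔP ≈ 1310 Pa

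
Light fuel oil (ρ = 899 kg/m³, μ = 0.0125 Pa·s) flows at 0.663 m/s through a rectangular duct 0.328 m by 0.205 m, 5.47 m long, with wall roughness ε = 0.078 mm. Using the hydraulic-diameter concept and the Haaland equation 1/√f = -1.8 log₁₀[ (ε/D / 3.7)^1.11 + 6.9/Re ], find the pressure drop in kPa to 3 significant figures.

Hydraulic diameter D_h = 4A/P = 4·(0.328·0.205)/(2·(0.328+0.205)) = 0.269/1.066 = 0.2523 m.
Re = ρVD_h/μ = 899·0.663·0.2523/0.0125 = 1.203e+04.
ε/D_h = 7.8e-05/0.2523 = 0.000309; Haaland gives 1/√f = -1.8 log₁₀[2.97e-05+0.000574] = 5.795, so f = 0.02978.
ΔP = f(L/D_h)(ρV²/2) = 0.02978·5.47/0.2523·197.6 = 127.6 Pa.
ΔP = 0.128 kPa.

ΔP ≈ 0.128 kPa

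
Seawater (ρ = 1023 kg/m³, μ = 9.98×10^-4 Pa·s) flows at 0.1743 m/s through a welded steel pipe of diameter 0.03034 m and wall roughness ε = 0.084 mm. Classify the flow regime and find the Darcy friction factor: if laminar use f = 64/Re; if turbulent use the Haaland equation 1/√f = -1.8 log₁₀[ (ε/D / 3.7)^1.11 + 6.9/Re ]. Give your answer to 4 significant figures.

Re = ρVD/μ = 1023·0.1743·0.03034/0.000998 = 5421.
Re > 4000 → turbulent. ε/D = 8.4e-05/0.03034 = 0.00277; Haaland: 1/√f = -1.8 log₁₀[0.000339 + 0.00127] = 5.027, so f = 0.03957.

f ≈ 0.03957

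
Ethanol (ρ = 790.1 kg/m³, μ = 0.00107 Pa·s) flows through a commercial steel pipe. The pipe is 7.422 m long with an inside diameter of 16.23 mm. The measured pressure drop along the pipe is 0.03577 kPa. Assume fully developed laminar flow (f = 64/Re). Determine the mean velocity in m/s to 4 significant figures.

V ≈ 0.03708 m/s

For laminar flow, f = 64/Re with Re = ρVD/μ, so Darcy-Weisbach reduces to ΔP = 32μLV/D². Solving for V: V = ΔP·D²/(32μL) = 35.77·(0.01623)²/(32·0.00107·7.422) = 0.03708 m/s.
Check: Re = ρVD/μ = 790.1·0.03708·0.01623/0.00107 = 444.3 < 2300, so the laminar assumption holds.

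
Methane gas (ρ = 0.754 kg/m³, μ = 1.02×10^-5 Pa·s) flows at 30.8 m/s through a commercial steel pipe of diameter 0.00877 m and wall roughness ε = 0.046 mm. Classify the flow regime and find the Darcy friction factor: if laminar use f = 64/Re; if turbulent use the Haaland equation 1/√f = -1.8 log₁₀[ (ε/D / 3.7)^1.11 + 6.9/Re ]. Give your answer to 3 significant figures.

Re = ρVD/μ = 0.754·30.8·0.00877/1.02e-05 = 1.997e+04.
Re > 4000 → turbulent. ε/D = 4.6e-05/0.00877 = 0.00525; Haaland: 1/√f = -1.8 log₁₀[0.000689 + 0.000346] = 5.373, so f = 0.03463.

f ≈ 0.0346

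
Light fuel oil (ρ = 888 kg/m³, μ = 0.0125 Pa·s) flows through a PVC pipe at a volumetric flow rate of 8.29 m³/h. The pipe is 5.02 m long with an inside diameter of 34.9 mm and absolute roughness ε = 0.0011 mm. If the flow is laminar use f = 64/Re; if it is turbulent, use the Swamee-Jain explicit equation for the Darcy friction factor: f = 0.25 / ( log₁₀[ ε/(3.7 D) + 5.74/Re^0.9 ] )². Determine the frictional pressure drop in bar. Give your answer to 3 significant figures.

ΔP ≈ 0.133 bar

Q = 8.29 m³/h = 8.29/3600 = 0.002303 m³/s.
Cross-sectional area A = πD²/4 = π(0.0349)²/4 = 0.0009566 m²; mean velocity V = Q/A = 0.002303/0.0009566 = 2.407 m/s.
Reynolds number Re = ρVD/μ = 888 · 2.407 · 0.0349 / 0.0125 = 5968.
Re > 4000 → turbulent. Relative roughness ε/D = 1.1e-06/0.0349 = 3.15e-05. Swamee-Jain: f = 0.25/(log₁₀[3.15e-05/3.7 + 5.74/5968^0.9])² = 0.25/(log₁₀[8.52e-06 + 0.00229])² = 0.25/(-2.638)² = 0.03593.
Darcy-Weisbach: ΔP = f(L/D)(ρV²/2) = 0.03593·(5.02/0.0349)·(888·2.407²/2) = 0.03593·143.8·2573 = 1.33e+04 Pa.
ΔP = 1.33e+04 Pa = 0.133 bar.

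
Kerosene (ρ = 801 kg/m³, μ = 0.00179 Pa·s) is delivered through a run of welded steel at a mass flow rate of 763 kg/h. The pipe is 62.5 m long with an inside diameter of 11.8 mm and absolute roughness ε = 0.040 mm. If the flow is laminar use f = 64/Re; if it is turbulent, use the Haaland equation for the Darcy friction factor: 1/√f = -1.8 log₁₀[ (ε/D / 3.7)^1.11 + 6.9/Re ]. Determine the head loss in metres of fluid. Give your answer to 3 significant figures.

ṁ = 763 kg/h = 763/3600 = 0.2119 kg/s.
A = πD²/4 = π(0.0118)²/4 = 0.0001094 m²; mean velocity V = ṁ/(ρA) = 0.2119/(801 · 0.0001094) = 2.42 m/s.
Reynolds number Re = ρVD/μ = 801 · 2.42 · 0.0118 / 0.00179 = 1.278e+04.
Re > 4000 → turbulent. Relative roughness ε/D = 4e-05/0.0118 = 0.00339. Haaland: 1/√f = -1.8 log₁₀[(0.00339/3.7)^1.11 + 6.9/1.278e+04] = -1.8 log₁₀[0.000424 + 0.00054] = 5.428, so f = 0.03394.
Darcy-Weisbach: ΔP = f(L/D)(ρV²/2) = 0.03394·(62.5/0.0118)·(801·2.42²/2) = 0.03394·5297·2345 = 4.215e+05 Pa.
Head loss h_f = ΔP/(ρg) = 4.215e+05/(801·9.81) = 53.6 m.

h_f ≈ 53.6 m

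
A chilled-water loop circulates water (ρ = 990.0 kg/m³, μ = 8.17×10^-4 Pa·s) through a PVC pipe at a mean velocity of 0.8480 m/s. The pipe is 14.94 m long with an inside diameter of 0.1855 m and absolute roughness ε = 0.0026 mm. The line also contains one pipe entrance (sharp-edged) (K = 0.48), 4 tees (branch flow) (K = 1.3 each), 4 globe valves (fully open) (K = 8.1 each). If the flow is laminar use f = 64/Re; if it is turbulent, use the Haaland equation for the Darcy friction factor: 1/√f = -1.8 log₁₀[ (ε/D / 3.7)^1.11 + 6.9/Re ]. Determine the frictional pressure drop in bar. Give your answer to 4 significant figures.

Reynolds number Re = ρVD/μ = 990 · 0.848 · 0.1855 / 0.000817 = 1.906e+05.
Re > 4000 → turbulent. Relative roughness ε/D = 2.6e-06/0.1855 = 1.4e-05. Haaland: 1/√f = -1.8 log₁₀[(1.4e-05/3.7)^1.11 + 6.9/1.906e+05] = -1.8 log₁₀[9.6e-07 + 3.62e-05] = 7.974, so f = 0.01573.
Total minor-loss coefficient ΣK = 1·0.48 + 4·1.3 + 4·8.1 = 38.1.
ΔP = [f·L/D + ΣK]·(ρV²/2) = [0.01573·14.94/0.1855 + 38.1]·(990·0.848²/2) = [1.267 + 38.1]·356 = 1.401e+04 Pa.
ΔP = 1.401e+04 Pa = 0.1401 bar.

ΔP ≈ 0.1401 bar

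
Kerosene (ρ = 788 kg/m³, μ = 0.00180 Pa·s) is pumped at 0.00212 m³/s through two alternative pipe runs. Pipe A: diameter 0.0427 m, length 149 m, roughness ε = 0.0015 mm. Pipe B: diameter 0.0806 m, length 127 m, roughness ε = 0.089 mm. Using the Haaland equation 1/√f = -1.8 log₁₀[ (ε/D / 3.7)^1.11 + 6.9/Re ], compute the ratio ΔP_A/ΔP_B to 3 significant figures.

Pipe A: V = Q/A = 0.00212/0.001432 = 1.48 m/s; Re = 2.767e+04; ε/D = 3.51e-05; Haaland → f = 0.02383; ΔP_A = f(L/D)(ρV²/2) = 7.182e+04 Pa.
Pipe B: V = Q/A = 0.00212/0.005102 = 0.4155 m/s; Re = 1.466e+04; ε/D = 0.0011; Haaland → f = 0.02964; ΔP_B = f(L/D)(ρV²/2) = 3177 Pa.
ΔP_A/ΔP_B = 7.182e+04/3177 = 22.6.

ΔP_A/ΔP_B ≈ 22.6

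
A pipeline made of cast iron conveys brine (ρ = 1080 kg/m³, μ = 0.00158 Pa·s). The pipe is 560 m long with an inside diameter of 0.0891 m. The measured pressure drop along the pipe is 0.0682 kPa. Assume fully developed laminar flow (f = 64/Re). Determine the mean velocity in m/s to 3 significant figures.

For laminar flow, f = 64/Re with Re = ρVD/μ, so Darcy-Weisbach reduces to ΔP = 32μLV/D². Solving for V: V = ΔP·D²/(32μL) = 68.2·(0.0891)²/(32·0.00158·560) = 0.01912 m/s.
Check: Re = ρVD/μ = 1080·0.01912·0.0891/0.00158 = 1165 < 2300, so the laminar assumption holds.

V ≈ 0.0191 m/s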